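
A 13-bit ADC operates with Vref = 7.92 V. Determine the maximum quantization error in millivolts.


The maximum quantization error is +/- LSB/2.
LSB = Vref / 2^n = 7.92 / 8192 = 0.0009668 V
Max error = LSB / 2 = 0.0009668 / 2 = 0.0004834 V
Max error = 0.4834 mV

0.4834 mV


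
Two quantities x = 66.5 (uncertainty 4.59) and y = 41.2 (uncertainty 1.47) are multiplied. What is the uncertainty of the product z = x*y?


For a product z = x*y, the relative uncertainty is:
uz/z = sqrt((ux/x)^2 + (uy/y)^2)
Relative uncertainties: ux/x = 4.59/66.5 = 0.069023
uy/y = 1.47/41.2 = 0.03568
z = 66.5 * 41.2 = 2739.8
uz = 2739.8 * sqrt(0.069023^2 + 0.03568^2) = 212.88

212.88


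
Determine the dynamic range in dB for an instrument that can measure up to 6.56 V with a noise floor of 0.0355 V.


Dynamic range = 20 * log10(Vmax / Vnoise).
DR = 20 * log10(6.56 / 0.0355)
DR = 20 * log10(184.79)
DR = 45.33 dB

45.33 dB


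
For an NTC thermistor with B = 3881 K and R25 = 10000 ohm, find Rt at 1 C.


NTC thermistor equation: Rt = R25 * exp(B * (1/T - 1/T25)).
T in Kelvin: 274.15 K, T25 = 298.15 K
1/T - 1/T25 = 1/274.15 - 1/298.15 = 0.00029362
B * (1/T - 1/T25) = 3881 * 0.00029362 = 1.1395
Rt = 10000 * exp(1.1395) = 31253.5 ohm

31253.5 ohm


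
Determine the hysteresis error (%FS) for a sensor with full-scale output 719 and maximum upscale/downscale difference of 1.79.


Hysteresis = (max difference / full scale) * 100%.
H = (1.79 / 719) * 100
H = 0.249 %FS

0.249 %FS


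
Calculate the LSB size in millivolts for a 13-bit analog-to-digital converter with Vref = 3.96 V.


The resolution (LSB) of an ADC is Vref / 2^n.
LSB = 3.96 / 2^13
LSB = 3.96 / 8192
LSB = 0.0004834 V = 0.48339844 mV

0.48339844 mV


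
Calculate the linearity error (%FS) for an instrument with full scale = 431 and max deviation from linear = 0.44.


Linearity error = (max deviation / full scale) * 100%.
Linearity = (0.44 / 431) * 100
Linearity = 0.102 %FS

0.102 %FS


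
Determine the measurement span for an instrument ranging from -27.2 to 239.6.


Span = upper range - lower range.
Span = 239.6 - (-27.2)
Span = 266.8

266.8


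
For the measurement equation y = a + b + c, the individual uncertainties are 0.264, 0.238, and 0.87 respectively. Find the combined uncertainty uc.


For a sum of independent quantities, uc = sqrt(u1^2 + u2^2 + u3^2).
uc = sqrt(0.264^2 + 0.238^2 + 0.87^2)
uc = sqrt(0.069696 + 0.056644 + 0.7569)
uc = 0.9398

0.9398


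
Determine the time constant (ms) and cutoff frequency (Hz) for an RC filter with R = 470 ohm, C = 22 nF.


Time constant: tau = R * C.
tau = 470 * 2.20e-08 = 1.034e-05 s
tau = 0.0103 ms
Cutoff frequency: fc = 1 / (2*pi*R*C).
fc = 1 / (2*pi*1.034e-05) = 15392.16 Hz

tau = 0.0103 ms, fc = 15392.16 Hz


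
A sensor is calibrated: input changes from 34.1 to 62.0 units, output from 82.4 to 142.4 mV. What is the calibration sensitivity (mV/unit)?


Sensitivity = (y2 - y1) / (x2 - x1).
S = (142.4 - 82.4) / (62.0 - 34.1)
S = 60.0 / 27.9
S = 2.1505 mV/unit

2.1505 mV/unit


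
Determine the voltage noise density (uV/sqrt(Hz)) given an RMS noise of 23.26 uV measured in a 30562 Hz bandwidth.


Noise spectral density = Vrms / sqrt(BW).
NSD = 23.26 / sqrt(30562)
NSD = 23.26 / 174.8199
NSD = 0.1331 uV/sqrt(Hz)

0.1331 uV/sqrt(Hz)


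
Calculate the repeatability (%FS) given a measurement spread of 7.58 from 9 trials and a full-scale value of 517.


Repeatability = (spread / full scale) * 100%.
R = (7.58 / 517) * 100
R = 1.466 %FS

1.466 %FS


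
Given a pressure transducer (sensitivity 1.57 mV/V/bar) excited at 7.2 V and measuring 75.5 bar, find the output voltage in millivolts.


Output = sensitivity * Vex * P.
Vout = 1.57 * 7.2 * 75.5
Vout = 11.304 * 75.5
Vout = 853.45 mV

853.45 mV


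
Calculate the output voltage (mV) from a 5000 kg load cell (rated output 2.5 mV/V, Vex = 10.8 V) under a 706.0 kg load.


Vout = rated_output * Vex * (load / capacity).
Vout = 2.5 * 10.8 * (706.0 / 5000)
Vout = 2.5 * 10.8 * 0.1412
Vout = 3.812 mV

3.812 mV


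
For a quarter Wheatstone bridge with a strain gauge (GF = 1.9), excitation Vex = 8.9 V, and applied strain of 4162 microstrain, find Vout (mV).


Quarter bridge output: Vout = (GF * epsilon * Vex) / 4.
Vout = (1.9 * 4162e-6 * 8.9) / 4
Vout = 0.07037942 / 4 V
Vout = 0.01759485 V = 17.5949 mV

17.5949 mV


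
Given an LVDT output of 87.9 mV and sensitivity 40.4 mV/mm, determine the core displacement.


Displacement = Vout / sensitivity.
d = 87.9 / 40.4
d = 2.176 mm

2.176 mm


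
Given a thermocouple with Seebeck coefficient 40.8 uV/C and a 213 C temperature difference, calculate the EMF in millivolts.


The thermocouple output V = sensitivity * dT.
V = 40.8 uV/C * 213 C
V = 8690.4 uV
V = 8.69 mV

8.69 mV


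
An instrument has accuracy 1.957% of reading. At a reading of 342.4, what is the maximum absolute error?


Absolute error = (accuracy% / 100) * reading.
Error = (1.957 / 100) * 342.4
Error = 0.01957 * 342.4
Error = 6.7008

6.7008


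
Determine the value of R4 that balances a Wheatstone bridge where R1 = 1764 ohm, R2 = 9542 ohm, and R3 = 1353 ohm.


At balance: R1*R4 = R2*R3, so R4 = R2*R3/R1.
R4 = 9542 * 1353 / 1764
R4 = 12910326 / 1764
R4 = 7318.78 ohm

7318.78 ohm


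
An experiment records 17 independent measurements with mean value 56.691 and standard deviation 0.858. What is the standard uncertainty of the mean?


The standard uncertainty for Type A evaluation is u = s / sqrt(n).
u = 0.858 / sqrt(17)
u = 0.858 / 4.1231
u = 0.2081

0.2081


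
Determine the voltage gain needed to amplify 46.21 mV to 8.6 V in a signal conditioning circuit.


Gain = Vout / Vin (converting to same units).
G = 8.6 V / 46.21 mV
G = 8600.0 mV / 46.21 mV
G = 186.11

186.11


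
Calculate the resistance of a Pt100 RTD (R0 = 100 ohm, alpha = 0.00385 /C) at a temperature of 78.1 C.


The RTD equation: Rt = R0 * (1 + alpha * T).
Rt = 100 * (1 + 0.00385 * 78.1)
Rt = 100 * (1 + 0.300685)
Rt = 100 * 1.300685
Rt = 130.069 ohm

130.069 ohm


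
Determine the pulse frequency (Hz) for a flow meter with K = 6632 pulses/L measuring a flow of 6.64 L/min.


Frequency = K * Q / 60 (converting L/min to L/s).
f = 6632 * 6.64 / 60
f = 44036.48 / 60
f = 733.94 Hz

733.94 Hz


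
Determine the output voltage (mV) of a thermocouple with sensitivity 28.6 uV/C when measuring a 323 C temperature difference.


The thermocouple output V = sensitivity * dT.
V = 28.6 uV/C * 323 C
V = 9237.8 uV
V = 9.238 mV

9.238 mV


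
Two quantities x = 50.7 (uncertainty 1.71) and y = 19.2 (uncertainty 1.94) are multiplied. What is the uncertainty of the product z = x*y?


For a product z = x*y, the relative uncertainty is:
uz/z = sqrt((ux/x)^2 + (uy/y)^2)
Relative uncertainties: ux/x = 1.71/50.7 = 0.033728
uy/y = 1.94/19.2 = 0.101042
z = 50.7 * 19.2 = 973.4
uz = 973.4 * sqrt(0.033728^2 + 0.101042^2) = 103.693

103.693


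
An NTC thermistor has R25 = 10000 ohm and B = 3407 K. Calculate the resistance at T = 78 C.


NTC thermistor equation: Rt = R25 * exp(B * (1/T - 1/T25)).
T in Kelvin: 351.15 K, T25 = 298.15 K
1/T - 1/T25 = 1/351.15 - 1/298.15 = -0.00050623
B * (1/T - 1/T25) = 3407 * -0.00050623 = -1.7247
Rt = 10000 * exp(-1.7247) = 1782.2 ohm

1782.2 ohm


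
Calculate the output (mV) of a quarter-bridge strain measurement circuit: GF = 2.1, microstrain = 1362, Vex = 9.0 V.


Quarter bridge output: Vout = (GF * epsilon * Vex) / 4.
Vout = (2.1 * 1362e-6 * 9.0) / 4
Vout = 0.0257418 / 4 V
Vout = 0.00643545 V = 6.4355 mV

6.4355 mV


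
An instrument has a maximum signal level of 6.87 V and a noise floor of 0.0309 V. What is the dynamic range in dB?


Dynamic range = 20 * log10(Vmax / Vnoise).
DR = 20 * log10(6.87 / 0.0309)
DR = 20 * log10(222.33)
DR = 46.94 dB

46.94 dB


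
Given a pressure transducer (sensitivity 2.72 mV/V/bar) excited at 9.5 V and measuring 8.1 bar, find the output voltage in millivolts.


Output = sensitivity * Vex * P.
Vout = 2.72 * 9.5 * 8.1
Vout = 25.84 * 8.1
Vout = 209.3 mV

209.3 mV


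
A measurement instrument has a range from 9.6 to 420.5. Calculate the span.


Span = upper range - lower range.
Span = 420.5 - (9.6)
Span = 410.9

410.9


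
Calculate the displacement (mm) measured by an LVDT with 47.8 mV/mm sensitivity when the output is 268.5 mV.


Displacement = Vout / sensitivity.
d = 268.5 / 47.8
d = 5.617 mm

5.617 mm


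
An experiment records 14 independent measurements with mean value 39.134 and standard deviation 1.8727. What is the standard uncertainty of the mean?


The standard uncertainty for Type A evaluation is u = s / sqrt(n).
u = 1.8727 / sqrt(14)
u = 1.8727 / 3.7417
u = 0.5005

0.5005


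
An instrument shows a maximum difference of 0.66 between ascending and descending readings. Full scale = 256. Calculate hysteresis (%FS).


Hysteresis = (max difference / full scale) * 100%.
H = (0.66 / 256) * 100
H = 0.258 %FS

0.258 %FS


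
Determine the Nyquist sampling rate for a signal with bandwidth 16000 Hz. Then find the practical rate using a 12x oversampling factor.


By Nyquist theorem, fs_min = 2 * fmax.
fs_min = 2 * 16000 = 32000 Hz
Practical rate = 12 * fs_min = 12 * 32000 = 384000 Hz

fs_min = 32000 Hz, fs_practical = 384000 Hz


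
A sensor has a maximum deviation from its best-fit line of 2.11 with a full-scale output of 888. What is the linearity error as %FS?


Linearity error = (max deviation / full scale) * 100%.
Linearity = (2.11 / 888) * 100
Linearity = 0.238 %FS

0.238 %FS


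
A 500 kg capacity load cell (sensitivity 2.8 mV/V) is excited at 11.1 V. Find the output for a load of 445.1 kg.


Vout = rated_output * Vex * (load / capacity).
Vout = 2.8 * 11.1 * (445.1 / 500)
Vout = 2.8 * 11.1 * 0.8902
Vout = 27.667 mV

27.667 mV


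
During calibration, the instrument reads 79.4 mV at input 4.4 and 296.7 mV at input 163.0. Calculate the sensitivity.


Sensitivity = (y2 - y1) / (x2 - x1).
S = (296.7 - 79.4) / (163.0 - 4.4)
S = 217.3 / 158.6
S = 1.3701 mV/unit

1.3701 mV/unit


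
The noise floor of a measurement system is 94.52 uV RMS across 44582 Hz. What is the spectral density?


Noise spectral density = Vrms / sqrt(BW).
NSD = 94.52 / sqrt(44582)
NSD = 94.52 / 211.1445
NSD = 0.4477 uV/sqrt(Hz)

0.4477 uV/sqrt(Hz)


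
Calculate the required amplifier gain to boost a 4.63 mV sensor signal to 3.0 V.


Gain = Vout / Vin (converting to same units).
G = 3.0 V / 4.63 mV
G = 3000.0 mV / 4.63 mV
G = 647.95

647.95


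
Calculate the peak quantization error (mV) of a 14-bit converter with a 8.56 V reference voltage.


The maximum quantization error is +/- LSB/2.
LSB = Vref / 2^n = 8.56 / 16384 = 0.00052246 V
Max error = LSB / 2 = 0.00052246 / 2 = 0.00026123 V
Max error = 0.2612 mV

0.2612 mV


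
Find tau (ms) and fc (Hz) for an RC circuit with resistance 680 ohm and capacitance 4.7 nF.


Time constant: tau = R * C.
tau = 680 * 4.70e-09 = 3.196e-06 s
tau = 0.0032 ms
Cutoff frequency: fc = 1 / (2*pi*R*C).
fc = 1 / (2*pi*3.196e-06) = 49798.17 Hz

tau = 0.0032 ms, fc = 49798.17 Hz


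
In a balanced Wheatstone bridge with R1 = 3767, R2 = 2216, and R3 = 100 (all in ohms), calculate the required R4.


At balance: R1*R4 = R2*R3, so R4 = R2*R3/R1.
R4 = 2216 * 100 / 3767
R4 = 221600 / 3767
R4 = 58.83 ohm

58.83 ohm


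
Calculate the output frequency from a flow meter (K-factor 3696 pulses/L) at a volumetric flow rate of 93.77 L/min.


Frequency = K * Q / 60 (converting L/min to L/s).
f = 3696 * 93.77 / 60
f = 346573.92 / 60
f = 5776.23 Hz

5776.23 Hz


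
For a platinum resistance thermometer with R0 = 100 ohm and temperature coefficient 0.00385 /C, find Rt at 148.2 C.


The RTD equation: Rt = R0 * (1 + alpha * T).
Rt = 100 * (1 + 0.00385 * 148.2)
Rt = 100 * (1 + 0.57057)
Rt = 100 * 1.57057
Rt = 157.057 ohm

157.057 ohm


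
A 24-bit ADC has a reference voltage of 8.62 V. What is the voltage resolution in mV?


The resolution (LSB) of an ADC is Vref / 2^n.
LSB = 8.62 / 2^24
LSB = 8.62 / 16777216
LSB = 5.1e-07 V = 0.00051379 mV

0.00051379 mV


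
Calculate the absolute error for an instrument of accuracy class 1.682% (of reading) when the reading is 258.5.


Absolute error = (accuracy% / 100) * reading.
Error = (1.682 / 100) * 258.5
Error = 0.01682 * 258.5
Error = 4.348

4.348


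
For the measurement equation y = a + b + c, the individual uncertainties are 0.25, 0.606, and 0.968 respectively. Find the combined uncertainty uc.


For a sum of independent quantities, uc = sqrt(u1^2 + u2^2 + u3^2).
uc = sqrt(0.25^2 + 0.606^2 + 0.968^2)
uc = sqrt(0.0625 + 0.367236 + 0.937024)
uc = 1.1691

1.1691


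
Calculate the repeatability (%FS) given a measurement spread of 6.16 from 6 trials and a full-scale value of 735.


Repeatability = (spread / full scale) * 100%.
R = (6.16 / 735) * 100
R = 0.838 %FS

0.838 %FS


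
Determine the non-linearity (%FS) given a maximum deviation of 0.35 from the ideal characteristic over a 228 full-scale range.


Linearity error = (max deviation / full scale) * 100%.
Linearity = (0.35 / 228) * 100
Linearity = 0.154 %FS

0.154 %FS


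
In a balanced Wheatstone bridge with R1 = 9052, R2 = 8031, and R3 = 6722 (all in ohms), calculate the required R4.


At balance: R1*R4 = R2*R3, so R4 = R2*R3/R1.
R4 = 8031 * 6722 / 9052
R4 = 53984382 / 9052
R4 = 5963.81 ohm

5963.81 ohm


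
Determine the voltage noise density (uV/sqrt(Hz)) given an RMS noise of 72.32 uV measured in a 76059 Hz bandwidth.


Noise spectral density = Vrms / sqrt(BW).
NSD = 72.32 / sqrt(76059)
NSD = 72.32 / 275.788
NSD = 0.2622 uV/sqrt(Hz)

0.2622 uV/sqrt(Hz)


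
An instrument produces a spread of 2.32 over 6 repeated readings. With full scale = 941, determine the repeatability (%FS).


Repeatability = (spread / full scale) * 100%.
R = (2.32 / 941) * 100
R = 0.247 %FS

0.247 %FS


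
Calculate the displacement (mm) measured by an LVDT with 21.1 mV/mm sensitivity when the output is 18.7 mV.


Displacement = Vout / sensitivity.
d = 18.7 / 21.1
d = 0.886 mm

0.886 mm


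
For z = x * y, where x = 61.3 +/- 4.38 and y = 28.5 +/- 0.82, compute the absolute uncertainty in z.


For a product z = x*y, the relative uncertainty is:
uz/z = sqrt((ux/x)^2 + (uy/y)^2)
Relative uncertainties: ux/x = 4.38/61.3 = 0.071452
uy/y = 0.82/28.5 = 0.028772
z = 61.3 * 28.5 = 1747.0
uz = 1747.0 * sqrt(0.071452^2 + 0.028772^2) = 134.57

134.57


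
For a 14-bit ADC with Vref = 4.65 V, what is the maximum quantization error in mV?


The maximum quantization error is +/- LSB/2.
LSB = Vref / 2^n = 4.65 / 16384 = 0.00028381 V
Max error = LSB / 2 = 0.00028381 / 2 = 0.00014191 V
Max error = 0.1419 mV

0.1419 mV


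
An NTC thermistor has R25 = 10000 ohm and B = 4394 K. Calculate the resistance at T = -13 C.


NTC thermistor equation: Rt = R25 * exp(B * (1/T - 1/T25)).
T in Kelvin: 260.15 K, T25 = 298.15 K
1/T - 1/T25 = 1/260.15 - 1/298.15 = 0.00048992
B * (1/T - 1/T25) = 4394 * 0.00048992 = 2.1527
Rt = 10000 * exp(2.1527) = 86081.3 ohm

86081.3 ohm


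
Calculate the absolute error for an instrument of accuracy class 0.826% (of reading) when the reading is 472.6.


Absolute error = (accuracy% / 100) * reading.
Error = (0.826 / 100) * 472.6
Error = 0.00826 * 472.6
Error = 3.9037

3.9037


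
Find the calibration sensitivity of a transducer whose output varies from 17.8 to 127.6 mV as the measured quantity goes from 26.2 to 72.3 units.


Sensitivity = (y2 - y1) / (x2 - x1).
S = (127.6 - 17.8) / (72.3 - 26.2)
S = 109.8 / 46.1
S = 2.3818 mV/unit

2.3818 mV/unit


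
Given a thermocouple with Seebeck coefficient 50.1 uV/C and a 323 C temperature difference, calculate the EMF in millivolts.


The thermocouple output V = sensitivity * dT.
V = 50.1 uV/C * 323 C
V = 16182.3 uV
V = 16.182 mV

16.182 mV


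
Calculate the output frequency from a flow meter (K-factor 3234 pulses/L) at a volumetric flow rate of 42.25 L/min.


Frequency = K * Q / 60 (converting L/min to L/s).
f = 3234 * 42.25 / 60
f = 136636.5 / 60
f = 2277.28 Hz

2277.28 Hz


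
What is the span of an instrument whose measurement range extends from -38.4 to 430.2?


Span = upper range - lower range.
Span = 430.2 - (-38.4)
Span = 468.6

468.6


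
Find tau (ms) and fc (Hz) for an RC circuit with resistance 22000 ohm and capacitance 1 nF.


Time constant: tau = R * C.
tau = 22000 * 1.00e-09 = 2.2e-05 s
tau = 0.022 ms
Cutoff frequency: fc = 1 / (2*pi*R*C).
fc = 1 / (2*pi*2.2e-05) = 7234.32 Hz

tau = 0.022 ms, fc = 7234.32 Hz


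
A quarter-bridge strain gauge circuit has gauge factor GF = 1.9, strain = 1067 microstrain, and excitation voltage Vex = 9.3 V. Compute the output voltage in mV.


Quarter bridge output: Vout = (GF * epsilon * Vex) / 4.
Vout = (1.9 * 1067e-6 * 9.3) / 4
Vout = 0.01885389 / 4 V
Vout = 0.00471347 V = 4.7135 mV

4.7135 mV


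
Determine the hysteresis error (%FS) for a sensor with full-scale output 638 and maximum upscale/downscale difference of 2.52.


Hysteresis = (max difference / full scale) * 100%.
H = (2.52 / 638) * 100
H = 0.395 %FS

0.395 %FS


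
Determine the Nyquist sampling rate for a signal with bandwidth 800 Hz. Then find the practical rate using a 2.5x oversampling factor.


By Nyquist theorem, fs_min = 2 * fmax.
fs_min = 2 * 800 = 1600 Hz
Practical rate = 2.5 * fs_min = 2.5 * 1600 = 4000 Hz

fs_min = 1600 Hz, fs_practical = 4000 Hz


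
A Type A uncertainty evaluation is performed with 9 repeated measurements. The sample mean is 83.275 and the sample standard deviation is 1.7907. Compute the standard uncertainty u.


The standard uncertainty for Type A evaluation is u = s / sqrt(n).
u = 1.7907 / sqrt(9)
u = 1.7907 / 3.0
u = 0.5969

0.5969


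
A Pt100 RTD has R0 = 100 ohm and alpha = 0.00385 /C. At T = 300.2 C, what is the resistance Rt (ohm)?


The RTD equation: Rt = R0 * (1 + alpha * T).
Rt = 100 * (1 + 0.00385 * 300.2)
Rt = 100 * (1 + 1.15577)
Rt = 100 * 2.15577
Rt = 215.577 ohm

215.577 ohm


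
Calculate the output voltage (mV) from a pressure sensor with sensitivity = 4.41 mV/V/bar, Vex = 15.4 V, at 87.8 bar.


Output = sensitivity * Vex * P.
Vout = 4.41 * 15.4 * 87.8
Vout = 67.914 * 87.8
Vout = 5962.85 mV

5962.85 mV


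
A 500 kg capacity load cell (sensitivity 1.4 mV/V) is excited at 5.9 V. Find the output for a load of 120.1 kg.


Vout = rated_output * Vex * (load / capacity).
Vout = 1.4 * 5.9 * (120.1 / 500)
Vout = 1.4 * 5.9 * 0.2402
Vout = 1.984 mV

1.984 mV


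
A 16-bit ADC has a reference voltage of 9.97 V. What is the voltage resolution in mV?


The resolution (LSB) of an ADC is Vref / 2^n.
LSB = 9.97 / 2^16
LSB = 9.97 / 65536
LSB = 0.00015213 V = 0.15213013 mV

0.15213013 mV


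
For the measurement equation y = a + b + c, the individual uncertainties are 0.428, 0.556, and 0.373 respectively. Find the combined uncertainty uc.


For a sum of independent quantities, uc = sqrt(u1^2 + u2^2 + u3^2).
uc = sqrt(0.428^2 + 0.556^2 + 0.373^2)
uc = sqrt(0.183184 + 0.309136 + 0.139129)
uc = 0.7946

0.7946


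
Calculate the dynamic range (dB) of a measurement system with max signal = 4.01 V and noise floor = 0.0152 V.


Dynamic range = 20 * log10(Vmax / Vnoise).
DR = 20 * log10(4.01 / 0.0152)
DR = 20 * log10(263.82)
DR = 48.43 dB

48.43 dB


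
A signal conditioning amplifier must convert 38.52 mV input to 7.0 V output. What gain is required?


Gain = Vout / Vin (converting to same units).
G = 7.0 V / 38.52 mV
G = 7000.0 mV / 38.52 mV
G = 181.72

181.72


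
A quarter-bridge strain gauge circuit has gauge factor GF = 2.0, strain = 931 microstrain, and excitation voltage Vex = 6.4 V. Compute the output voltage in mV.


Quarter bridge output: Vout = (GF * epsilon * Vex) / 4.
Vout = (2.0 * 931e-6 * 6.4) / 4
Vout = 0.0119168 / 4 V
Vout = 0.0029792 V = 2.9792 mV

2.9792 mV


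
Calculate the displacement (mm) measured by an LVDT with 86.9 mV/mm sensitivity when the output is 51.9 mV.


Displacement = Vout / sensitivity.
d = 51.9 / 86.9
d = 0.597 mm

0.597 mm


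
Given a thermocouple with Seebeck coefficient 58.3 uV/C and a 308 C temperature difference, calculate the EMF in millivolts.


The thermocouple output V = sensitivity * dT.
V = 58.3 uV/C * 308 C
V = 17956.4 uV
V = 17.956 mV

17.956 mV


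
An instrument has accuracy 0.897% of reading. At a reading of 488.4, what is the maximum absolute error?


Absolute error = (accuracy% / 100) * reading.
Error = (0.897 / 100) * 488.4
Error = 0.00897 * 488.4
Error = 4.3809

4.3809


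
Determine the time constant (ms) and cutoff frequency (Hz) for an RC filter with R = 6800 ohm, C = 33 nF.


Time constant: tau = R * C.
tau = 6800 * 3.30e-08 = 0.0002244 s
tau = 0.2244 ms
Cutoff frequency: fc = 1 / (2*pi*R*C).
fc = 1 / (2*pi*0.0002244) = 709.25 Hz

tau = 0.2244 ms, fc = 709.25 Hz


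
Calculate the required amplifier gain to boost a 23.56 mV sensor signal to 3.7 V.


Gain = Vout / Vin (converting to same units).
G = 3.7 V / 23.56 mV
G = 3700.0 mV / 23.56 mV
G = 157.05

157.05


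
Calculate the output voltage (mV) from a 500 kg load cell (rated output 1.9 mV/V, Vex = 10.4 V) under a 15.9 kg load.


Vout = rated_output * Vex * (load / capacity).
Vout = 1.9 * 10.4 * (15.9 / 500)
Vout = 1.9 * 10.4 * 0.0318
Vout = 0.628 mV

0.628 mV


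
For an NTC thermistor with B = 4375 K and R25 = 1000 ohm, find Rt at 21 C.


NTC thermistor equation: Rt = R25 * exp(B * (1/T - 1/T25)).
T in Kelvin: 294.15 K, T25 = 298.15 K
1/T - 1/T25 = 1/294.15 - 1/298.15 = 4.561e-05
B * (1/T - 1/T25) = 4375 * 4.561e-05 = 0.1995
Rt = 1000 * exp(0.1995) = 1220.8 ohm

1220.8 ohm


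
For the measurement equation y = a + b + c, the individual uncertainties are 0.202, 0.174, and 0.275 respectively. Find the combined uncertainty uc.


For a sum of independent quantities, uc = sqrt(u1^2 + u2^2 + u3^2).
uc = sqrt(0.202^2 + 0.174^2 + 0.275^2)
uc = sqrt(0.040804 + 0.030276 + 0.075625)
uc = 0.383

0.383


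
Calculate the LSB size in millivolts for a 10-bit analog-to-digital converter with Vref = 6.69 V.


The resolution (LSB) of an ADC is Vref / 2^n.
LSB = 6.69 / 2^10
LSB = 6.69 / 1024
LSB = 0.0065332 V = 6.53320312 mV

6.53320312 mV


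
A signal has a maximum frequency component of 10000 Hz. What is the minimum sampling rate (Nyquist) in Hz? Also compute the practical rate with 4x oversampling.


By Nyquist theorem, fs_min = 2 * fmax.
fs_min = 2 * 10000 = 20000 Hz
Practical rate = 4 * fs_min = 4 * 20000 = 80000 Hz

fs_min = 20000 Hz, fs_practical = 80000 Hz


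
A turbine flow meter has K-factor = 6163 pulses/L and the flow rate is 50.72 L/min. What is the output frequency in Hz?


Frequency = K * Q / 60 (converting L/min to L/s).
f = 6163 * 50.72 / 60
f = 312587.36 / 60
f = 5209.79 Hz

5209.79 Hz


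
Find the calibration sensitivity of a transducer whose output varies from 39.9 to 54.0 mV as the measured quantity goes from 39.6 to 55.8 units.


Sensitivity = (y2 - y1) / (x2 - x1).
S = (54.0 - 39.9) / (55.8 - 39.6)
S = 14.1 / 16.2
S = 0.8704 mV/unit

0.8704 mV/unit


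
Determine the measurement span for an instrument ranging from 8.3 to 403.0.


Span = upper range - lower range.
Span = 403.0 - (8.3)
Span = 394.7

394.7


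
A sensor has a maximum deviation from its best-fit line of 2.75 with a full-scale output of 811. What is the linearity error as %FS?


Linearity error = (max deviation / full scale) * 100%.
Linearity = (2.75 / 811) * 100
Linearity = 0.339 %FS

0.339 %FS


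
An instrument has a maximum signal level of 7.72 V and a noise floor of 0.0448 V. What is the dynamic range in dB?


Dynamic range = 20 * log10(Vmax / Vnoise).
DR = 20 * log10(7.72 / 0.0448)
DR = 20 * log10(172.32)
DR = 44.73 dB

44.73 dB


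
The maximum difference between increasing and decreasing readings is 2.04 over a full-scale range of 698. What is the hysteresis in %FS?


Hysteresis = (max difference / full scale) * 100%.
H = (2.04 / 698) * 100
H = 0.292 %FS

0.292 %FS


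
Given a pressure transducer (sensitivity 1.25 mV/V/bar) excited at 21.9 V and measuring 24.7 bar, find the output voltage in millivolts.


Output = sensitivity * Vex * P.
Vout = 1.25 * 21.9 * 24.7
Vout = 27.375 * 24.7
Vout = 676.16 mV

676.16 mV


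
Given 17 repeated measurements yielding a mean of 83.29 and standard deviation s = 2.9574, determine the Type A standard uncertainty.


The standard uncertainty for Type A evaluation is u = s / sqrt(n).
u = 2.9574 / sqrt(17)
u = 2.9574 / 4.1231
u = 0.7173

0.7173


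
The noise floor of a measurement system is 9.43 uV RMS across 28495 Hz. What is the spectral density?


Noise spectral density = Vrms / sqrt(BW).
NSD = 9.43 / sqrt(28495)
NSD = 9.43 / 168.8046
NSD = 0.0559 uV/sqrt(Hz)

0.0559 uV/sqrt(Hz)


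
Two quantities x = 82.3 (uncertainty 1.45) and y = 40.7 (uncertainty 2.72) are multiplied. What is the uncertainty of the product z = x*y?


For a product z = x*y, the relative uncertainty is:
uz/z = sqrt((ux/x)^2 + (uy/y)^2)
Relative uncertainties: ux/x = 1.45/82.3 = 0.017618
uy/y = 2.72/40.7 = 0.06683
z = 82.3 * 40.7 = 3349.6
uz = 3349.6 * sqrt(0.017618^2 + 0.06683^2) = 231.504

231.504


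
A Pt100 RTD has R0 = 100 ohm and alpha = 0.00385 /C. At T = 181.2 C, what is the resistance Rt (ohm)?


The RTD equation: Rt = R0 * (1 + alpha * T).
Rt = 100 * (1 + 0.00385 * 181.2)
Rt = 100 * (1 + 0.69762)
Rt = 100 * 1.69762
Rt = 169.762 ohm

169.762 ohm


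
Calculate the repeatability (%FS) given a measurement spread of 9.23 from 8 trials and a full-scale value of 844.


Repeatability = (spread / full scale) * 100%.
R = (9.23 / 844) * 100
R = 1.094 %FS

1.094 %FS


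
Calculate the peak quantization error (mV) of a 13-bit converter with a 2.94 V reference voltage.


The maximum quantization error is +/- LSB/2.
LSB = Vref / 2^n = 2.94 / 8192 = 0.00035889 V
Max error = LSB / 2 = 0.00035889 / 2 = 0.00017944 V
Max error = 0.1794 mV

0.1794 mV


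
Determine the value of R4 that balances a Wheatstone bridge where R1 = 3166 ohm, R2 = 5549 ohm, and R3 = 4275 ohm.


At balance: R1*R4 = R2*R3, so R4 = R2*R3/R1.
R4 = 5549 * 4275 / 3166
R4 = 23721975 / 3166
R4 = 7492.73 ohm

7492.73 ohm


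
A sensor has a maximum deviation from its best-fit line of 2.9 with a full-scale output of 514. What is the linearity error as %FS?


Linearity error = (max deviation / full scale) * 100%.
Linearity = (2.9 / 514) * 100
Linearity = 0.564 %FS

0.564 %FS


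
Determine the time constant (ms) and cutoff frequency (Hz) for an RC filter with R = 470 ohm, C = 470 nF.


Time constant: tau = R * C.
tau = 470 * 4.70e-07 = 0.0002209 s
tau = 0.2209 ms
Cutoff frequency: fc = 1 / (2*pi*R*C).
fc = 1 / (2*pi*0.0002209) = 720.48 Hz

tau = 0.2209 ms, fc = 720.48 Hz


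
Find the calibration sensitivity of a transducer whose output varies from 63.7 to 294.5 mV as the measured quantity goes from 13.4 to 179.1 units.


Sensitivity = (y2 - y1) / (x2 - x1).
S = (294.5 - 63.7) / (179.1 - 13.4)
S = 230.8 / 165.7
S = 1.3929 mV/unit

1.3929 mV/unit


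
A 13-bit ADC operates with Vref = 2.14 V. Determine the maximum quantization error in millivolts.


The maximum quantization error is +/- LSB/2.
LSB = Vref / 2^n = 2.14 / 8192 = 0.00026123 V
Max error = LSB / 2 = 0.00026123 / 2 = 0.00013062 V
Max error = 0.1306 mV

0.1306 mV


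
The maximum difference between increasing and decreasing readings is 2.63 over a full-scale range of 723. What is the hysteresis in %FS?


Hysteresis = (max difference / full scale) * 100%.
H = (2.63 / 723) * 100
H = 0.364 %FS

0.364 %FS


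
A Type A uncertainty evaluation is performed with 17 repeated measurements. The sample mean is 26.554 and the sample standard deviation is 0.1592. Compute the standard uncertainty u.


The standard uncertainty for Type A evaluation is u = s / sqrt(n).
u = 0.1592 / sqrt(17)
u = 0.1592 / 4.1231
u = 0.0386

0.0386


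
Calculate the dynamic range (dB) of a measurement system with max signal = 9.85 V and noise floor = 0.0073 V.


Dynamic range = 20 * log10(Vmax / Vnoise).
DR = 20 * log10(9.85 / 0.0073)
DR = 20 * log10(1349.32)
DR = 62.6 dB

62.6 dB


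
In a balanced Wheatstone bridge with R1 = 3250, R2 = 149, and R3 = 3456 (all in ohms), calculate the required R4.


At balance: R1*R4 = R2*R3, so R4 = R2*R3/R1.
R4 = 149 * 3456 / 3250
R4 = 514944 / 3250
R4 = 158.44 ohm

158.44 ohm


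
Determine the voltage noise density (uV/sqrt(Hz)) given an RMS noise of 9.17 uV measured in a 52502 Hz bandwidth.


Noise spectral density = Vrms / sqrt(BW).
NSD = 9.17 / sqrt(52502)
NSD = 9.17 / 229.1331
NSD = 0.04 uV/sqrt(Hz)

0.04 uV/sqrt(Hz)


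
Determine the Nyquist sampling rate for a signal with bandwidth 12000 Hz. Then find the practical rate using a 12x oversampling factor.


By Nyquist theorem, fs_min = 2 * fmax.
fs_min = 2 * 12000 = 24000 Hz
Practical rate = 12 * fs_min = 12 * 24000 = 288000 Hz

fs_min = 24000 Hz, fs_practical = 288000 Hz


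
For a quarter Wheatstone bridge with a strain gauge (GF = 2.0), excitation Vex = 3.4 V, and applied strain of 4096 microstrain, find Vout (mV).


Quarter bridge output: Vout = (GF * epsilon * Vex) / 4.
Vout = (2.0 * 4096e-6 * 3.4) / 4
Vout = 0.0278528 / 4 V
Vout = 0.0069632 V = 6.9632 mV

6.9632 mV


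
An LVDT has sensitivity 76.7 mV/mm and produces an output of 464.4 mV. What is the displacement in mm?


Displacement = Vout / sensitivity.
d = 464.4 / 76.7
d = 6.055 mm

6.055 mm


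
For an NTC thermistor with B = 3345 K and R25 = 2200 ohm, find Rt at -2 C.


NTC thermistor equation: Rt = R25 * exp(B * (1/T - 1/T25)).
T in Kelvin: 271.15 K, T25 = 298.15 K
1/T - 1/T25 = 1/271.15 - 1/298.15 = 0.00033398
B * (1/T - 1/T25) = 3345 * 0.00033398 = 1.1172
Rt = 2200 * exp(1.1172) = 6723.6 ohm

6723.6 ohm


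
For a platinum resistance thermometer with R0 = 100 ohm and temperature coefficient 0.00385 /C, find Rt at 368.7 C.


The RTD equation: Rt = R0 * (1 + alpha * T).
Rt = 100 * (1 + 0.00385 * 368.7)
Rt = 100 * (1 + 1.419495)
Rt = 100 * 2.419495
Rt = 241.95 ohm

241.95 ohm


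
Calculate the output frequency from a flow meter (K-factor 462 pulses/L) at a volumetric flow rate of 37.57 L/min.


Frequency = K * Q / 60 (converting L/min to L/s).
f = 462 * 37.57 / 60
f = 17357.34 / 60
f = 289.29 Hz

289.29 Hz


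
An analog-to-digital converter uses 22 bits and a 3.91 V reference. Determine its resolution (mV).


The resolution (LSB) of an ADC is Vref / 2^n.
LSB = 3.91 / 2^22
LSB = 3.91 / 4194304
LSB = 9.3e-07 V = 0.00093222 mV

0.00093222 mV


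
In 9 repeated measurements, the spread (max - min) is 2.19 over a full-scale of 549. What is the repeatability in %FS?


Repeatability = (spread / full scale) * 100%.
R = (2.19 / 549) * 100
R = 0.399 %FS

0.399 %FS


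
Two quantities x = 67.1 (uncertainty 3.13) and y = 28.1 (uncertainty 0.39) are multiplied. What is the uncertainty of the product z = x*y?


For a product z = x*y, the relative uncertainty is:
uz/z = sqrt((ux/x)^2 + (uy/y)^2)
Relative uncertainties: ux/x = 3.13/67.1 = 0.046647
uy/y = 0.39/28.1 = 0.013879
z = 67.1 * 28.1 = 1885.5
uz = 1885.5 * sqrt(0.046647^2 + 0.013879^2) = 91.764

91.764


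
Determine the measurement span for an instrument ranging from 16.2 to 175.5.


Span = upper range - lower range.
Span = 175.5 - (16.2)
Span = 159.3

159.3


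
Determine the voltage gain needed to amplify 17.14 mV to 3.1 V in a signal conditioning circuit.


Gain = Vout / Vin (converting to same units).
G = 3.1 V / 17.14 mV
G = 3100.0 mV / 17.14 mV
G = 180.86

180.86


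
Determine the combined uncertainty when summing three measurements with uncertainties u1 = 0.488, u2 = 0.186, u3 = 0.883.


For a sum of independent quantities, uc = sqrt(u1^2 + u2^2 + u3^2).
uc = sqrt(0.488^2 + 0.186^2 + 0.883^2)
uc = sqrt(0.238144 + 0.034596 + 0.779689)
uc = 1.0259

1.0259


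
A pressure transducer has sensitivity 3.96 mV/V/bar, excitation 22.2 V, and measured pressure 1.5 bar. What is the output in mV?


Output = sensitivity * Vex * P.
Vout = 3.96 * 22.2 * 1.5
Vout = 87.912 * 1.5
Vout = 131.87 mV

131.87 mV


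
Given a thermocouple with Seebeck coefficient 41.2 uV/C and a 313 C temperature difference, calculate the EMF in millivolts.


The thermocouple output V = sensitivity * dT.
V = 41.2 uV/C * 313 C
V = 12895.6 uV
V = 12.896 mV

12.896 mV


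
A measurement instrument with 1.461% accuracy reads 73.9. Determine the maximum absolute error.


Absolute error = (accuracy% / 100) * reading.
Error = (1.461 / 100) * 73.9
Error = 0.01461 * 73.9
Error = 1.0797

1.0797


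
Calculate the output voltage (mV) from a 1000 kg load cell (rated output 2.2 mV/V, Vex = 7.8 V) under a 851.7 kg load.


Vout = rated_output * Vex * (load / capacity).
Vout = 2.2 * 7.8 * (851.7 / 1000)
Vout = 2.2 * 7.8 * 0.8517
Vout = 14.615 mV

14.615 mV


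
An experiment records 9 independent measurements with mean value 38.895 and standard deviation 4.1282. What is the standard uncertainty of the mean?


The standard uncertainty for Type A evaluation is u = s / sqrt(n).
u = 4.1282 / sqrt(9)
u = 4.1282 / 3.0
u = 1.3761

1.3761


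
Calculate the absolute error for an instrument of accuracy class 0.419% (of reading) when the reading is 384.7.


Absolute error = (accuracy% / 100) * reading.
Error = (0.419 / 100) * 384.7
Error = 0.00419 * 384.7
Error = 1.6119

1.6119


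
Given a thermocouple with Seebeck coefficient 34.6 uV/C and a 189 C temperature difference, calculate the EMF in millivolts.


The thermocouple output V = sensitivity * dT.
V = 34.6 uV/C * 189 C
V = 6539.4 uV
V = 6.539 mV

6.539 mV


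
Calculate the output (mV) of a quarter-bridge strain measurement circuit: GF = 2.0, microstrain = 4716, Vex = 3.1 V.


Quarter bridge output: Vout = (GF * epsilon * Vex) / 4.
Vout = (2.0 * 4716e-6 * 3.1) / 4
Vout = 0.0292392 / 4 V
Vout = 0.0073098 V = 7.3098 mV

7.3098 mV


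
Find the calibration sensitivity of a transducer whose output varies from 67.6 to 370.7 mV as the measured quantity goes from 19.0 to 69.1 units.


Sensitivity = (y2 - y1) / (x2 - x1).
S = (370.7 - 67.6) / (69.1 - 19.0)
S = 303.1 / 50.1
S = 6.0499 mV/unit

6.0499 mV/unit


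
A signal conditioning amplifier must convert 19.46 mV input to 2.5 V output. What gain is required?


Gain = Vout / Vin (converting to same units).
G = 2.5 V / 19.46 mV
G = 2500.0 mV / 19.46 mV
G = 128.47

128.47


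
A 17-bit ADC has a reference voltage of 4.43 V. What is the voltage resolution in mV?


The resolution (LSB) of an ADC is Vref / 2^n.
LSB = 4.43 / 2^17
LSB = 4.43 / 131072
LSB = 3.38e-05 V = 0.03379822 mV

0.03379822 mV


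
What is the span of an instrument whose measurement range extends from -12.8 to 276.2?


Span = upper range - lower range.
Span = 276.2 - (-12.8)
Span = 289.0

289.0


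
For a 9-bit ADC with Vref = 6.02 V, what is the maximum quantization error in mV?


The maximum quantization error is +/- LSB/2.
LSB = Vref / 2^n = 6.02 / 512 = 0.01175781 V
Max error = LSB / 2 = 0.01175781 / 2 = 0.00587891 V
Max error = 5.8789 mV

5.8789 mV


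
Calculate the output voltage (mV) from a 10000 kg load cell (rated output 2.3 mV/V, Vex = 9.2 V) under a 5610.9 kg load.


Vout = rated_output * Vex * (load / capacity).
Vout = 2.3 * 9.2 * (5610.9 / 10000)
Vout = 2.3 * 9.2 * 0.56109
Vout = 11.873 mV

11.873 mV


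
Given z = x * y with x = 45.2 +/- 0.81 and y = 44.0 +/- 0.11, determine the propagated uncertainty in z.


For a product z = x*y, the relative uncertainty is:
uz/z = sqrt((ux/x)^2 + (uy/y)^2)
Relative uncertainties: ux/x = 0.81/45.2 = 0.01792
uy/y = 0.11/44.0 = 0.0025
z = 45.2 * 44.0 = 1988.8
uz = 1988.8 * sqrt(0.01792^2 + 0.0025^2) = 35.985

35.985


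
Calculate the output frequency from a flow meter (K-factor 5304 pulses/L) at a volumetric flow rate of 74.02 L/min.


Frequency = K * Q / 60 (converting L/min to L/s).
f = 5304 * 74.02 / 60
f = 392602.08 / 60
f = 6543.37 Hz

6543.37 Hz


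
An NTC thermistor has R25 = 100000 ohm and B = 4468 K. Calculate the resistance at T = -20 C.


NTC thermistor equation: Rt = R25 * exp(B * (1/T - 1/T25)).
T in Kelvin: 253.15 K, T25 = 298.15 K
1/T - 1/T25 = 1/253.15 - 1/298.15 = 0.00059621
B * (1/T - 1/T25) = 4468 * 0.00059621 = 2.6639
Rt = 100000 * exp(2.6639) = 1435171.5 ohm

1435171.5 ohm


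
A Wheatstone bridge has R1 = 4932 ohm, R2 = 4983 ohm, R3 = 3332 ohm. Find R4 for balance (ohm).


At balance: R1*R4 = R2*R3, so R4 = R2*R3/R1.
R4 = 4983 * 3332 / 4932
R4 = 16603356 / 4932
R4 = 3366.45 ohm

3366.45 ohm


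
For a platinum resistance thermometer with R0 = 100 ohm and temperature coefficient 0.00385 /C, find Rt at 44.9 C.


The RTD equation: Rt = R0 * (1 + alpha * T).
Rt = 100 * (1 + 0.00385 * 44.9)
Rt = 100 * (1 + 0.172865)
Rt = 100 * 1.172865
Rt = 117.287 ohm

117.287 ohm


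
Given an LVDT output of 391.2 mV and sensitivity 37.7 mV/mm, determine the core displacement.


Displacement = Vout / sensitivity.
d = 391.2 / 37.7
d = 10.377 mm

10.377 mm


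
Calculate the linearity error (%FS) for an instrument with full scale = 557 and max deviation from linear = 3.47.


Linearity error = (max deviation / full scale) * 100%.
Linearity = (3.47 / 557) * 100
Linearity = 0.623 %FS

0.623 %FS


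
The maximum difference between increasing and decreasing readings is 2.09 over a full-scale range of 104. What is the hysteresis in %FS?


Hysteresis = (max difference / full scale) * 100%.
H = (2.09 / 104) * 100
H = 2.01 %FS

2.01 %FS


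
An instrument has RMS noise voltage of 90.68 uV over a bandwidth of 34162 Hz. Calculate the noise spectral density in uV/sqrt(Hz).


Noise spectral density = Vrms / sqrt(BW).
NSD = 90.68 / sqrt(34162)
NSD = 90.68 / 184.8297
NSD = 0.4906 uV/sqrt(Hz)

0.4906 uV/sqrt(Hz)


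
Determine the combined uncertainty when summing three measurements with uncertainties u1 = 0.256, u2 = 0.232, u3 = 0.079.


For a sum of independent quantities, uc = sqrt(u1^2 + u2^2 + u3^2).
uc = sqrt(0.256^2 + 0.232^2 + 0.079^2)
uc = sqrt(0.065536 + 0.053824 + 0.006241)
uc = 0.3544

0.3544


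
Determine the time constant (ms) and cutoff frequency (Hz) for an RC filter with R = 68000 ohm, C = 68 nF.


Time constant: tau = R * C.
tau = 68000 * 6.80e-08 = 0.004624 s
tau = 4.624 ms
Cutoff frequency: fc = 1 / (2*pi*R*C).
fc = 1 / (2*pi*0.004624) = 34.42 Hz

tau = 4.624 ms, fc = 34.42 Hz


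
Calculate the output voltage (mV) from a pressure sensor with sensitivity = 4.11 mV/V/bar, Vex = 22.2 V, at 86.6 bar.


Output = sensitivity * Vex * P.
Vout = 4.11 * 22.2 * 86.6
Vout = 91.242 * 86.6
Vout = 7901.56 mV

7901.56 mV


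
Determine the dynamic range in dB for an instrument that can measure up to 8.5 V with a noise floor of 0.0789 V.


Dynamic range = 20 * log10(Vmax / Vnoise).
DR = 20 * log10(8.5 / 0.0789)
DR = 20 * log10(107.73)
DR = 40.65 dB

40.65 dB


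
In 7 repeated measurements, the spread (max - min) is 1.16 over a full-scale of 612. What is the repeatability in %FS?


Repeatability = (spread / full scale) * 100%.
R = (1.16 / 612) * 100
R = 0.19 %FS

0.19 %FS


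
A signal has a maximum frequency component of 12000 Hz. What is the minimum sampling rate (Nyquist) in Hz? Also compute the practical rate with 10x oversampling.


By Nyquist theorem, fs_min = 2 * fmax.
fs_min = 2 * 12000 = 24000 Hz
Practical rate = 10 * fs_min = 10 * 24000 = 240000 Hz

fs_min = 24000 Hz, fs_practical = 240000 Hz


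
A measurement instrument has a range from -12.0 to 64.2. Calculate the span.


Span = upper range - lower range.
Span = 64.2 - (-12.0)
Span = 76.2

76.2


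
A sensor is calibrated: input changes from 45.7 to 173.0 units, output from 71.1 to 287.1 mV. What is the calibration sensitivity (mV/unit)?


Sensitivity = (y2 - y1) / (x2 - x1).
S = (287.1 - 71.1) / (173.0 - 45.7)
S = 216.0 / 127.3
S = 1.6968 mV/unit

1.6968 mV/unit
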